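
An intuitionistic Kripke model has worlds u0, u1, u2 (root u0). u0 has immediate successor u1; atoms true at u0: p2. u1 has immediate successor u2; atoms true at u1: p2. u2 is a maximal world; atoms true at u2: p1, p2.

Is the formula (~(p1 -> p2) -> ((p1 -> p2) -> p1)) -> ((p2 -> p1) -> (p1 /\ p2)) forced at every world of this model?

u0 ||- (~(p1 -> p2) -> ((p1 -> p2) -> p1)) -> ((p2 -> p1) -> (p1 /\ p2)): every world accessible from u0 that forces ~(p1 -> p2) -> ((p1 -> p2) -> p1) (namely u0, u1, u2) also forces (p2 -> p1) -> (p1 /\ p2).
Since the root u0 forces (~(p1 -> p2) -> ((p1 -> p2) -> p1)) -> ((p2 -> p1) -> (p1 /\ p2)) and forcing is persistent (monotone upward), every world forces it.

Yes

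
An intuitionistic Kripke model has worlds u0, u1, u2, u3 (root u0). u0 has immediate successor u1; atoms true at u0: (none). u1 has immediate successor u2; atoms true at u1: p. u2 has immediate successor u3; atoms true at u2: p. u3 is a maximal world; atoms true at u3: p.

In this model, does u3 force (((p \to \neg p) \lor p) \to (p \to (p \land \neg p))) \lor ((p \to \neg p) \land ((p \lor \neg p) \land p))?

No

u3 \nVdash (((p \to \neg p) \lor p) \to (p \to (p \land \neg p))) \lor ((p \to \neg p) \land ((p \lor \neg p) \land p)): neither disjunct is forced at u3.
u3 \nVdash ((p \to \neg p) \lor p) \to (p \to (p \land \neg p)): already at u3 itself, u3 \Vdash (p \to \neg p) \lor p but u3 \nVdash p \to (p \land \neg p).
u3 \nVdash p \to (p \land \neg p): already at u3 itself, u3 \Vdash p but u3 \nVdash p \land \neg p.
u3 \nVdash p \land \neg p since u3 fails \neg p.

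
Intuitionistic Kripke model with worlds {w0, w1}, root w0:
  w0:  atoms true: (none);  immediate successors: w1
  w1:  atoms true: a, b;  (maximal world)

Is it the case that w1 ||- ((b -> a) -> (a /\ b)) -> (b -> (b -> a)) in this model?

Yes

w1 ||- ((b -> a) -> (a /\ b)) -> (b -> (b -> a)): every world accessible from w1 that forces (b -> a) -> (a /\ b) (namely w1) also forces b -> (b -> a).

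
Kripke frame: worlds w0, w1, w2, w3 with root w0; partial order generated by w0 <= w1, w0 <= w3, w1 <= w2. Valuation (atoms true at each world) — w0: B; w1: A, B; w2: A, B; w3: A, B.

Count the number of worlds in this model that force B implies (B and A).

3

w0: does not force it — w0 does not force B implies (B and A): already at w0 itself, w0 forces B but w0 does not force B and A.
w1: forces it.
w2: forces it.
w3: forces it.
Worlds forcing the formula: {w1, w2, w3}.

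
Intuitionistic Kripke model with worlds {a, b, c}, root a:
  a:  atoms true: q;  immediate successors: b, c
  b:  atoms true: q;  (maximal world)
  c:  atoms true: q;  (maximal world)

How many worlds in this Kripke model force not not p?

0

a: does not force it — a does not force not not p since a is accessible from a and a forces not p.
b: does not force it.
c: does not force it.
Worlds forcing the formula: { }.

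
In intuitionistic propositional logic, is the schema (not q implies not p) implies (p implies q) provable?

No

This is the converse of contraposition, which is not intuitionistically valid.
A Kripke countermodel: worlds s0, s1; order generated by s0 <= s1; atoms true at each world — s0:{p}; s1:{p,q}.
s0 does not force (not q implies not p) implies (p implies q): already at s0 itself, s0 forces not q implies not p but s0 does not force p implies q.
s0 does not force p implies q: already at s0 itself, s0 forces p but s0 does not force q.
s0 lacks atom q, so s0 does not force q.
So the root s0 does not force the formula.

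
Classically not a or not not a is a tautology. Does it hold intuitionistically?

No

This is the weak law of excluded middle, which is not intuitionistically valid.
A Kripke countermodel: worlds s0, s1, s2; order generated by s0 <= s1, s0 <= s2; atoms true at each world — s0:{}; s1:{a}; s2:{}.
s0 does not force not a or not not a: neither disjunct is forced at s0.
s0 does not force not a since s1 is accessible from s0 and s1 forces a.
So the root s0 does not force the formula.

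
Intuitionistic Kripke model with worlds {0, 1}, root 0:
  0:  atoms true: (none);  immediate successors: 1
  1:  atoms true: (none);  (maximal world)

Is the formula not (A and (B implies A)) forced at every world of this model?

0 forces not (A and (B implies A)): no world accessible from 0 forces A and (B implies A).
Since the root 0 forces not (A and (B implies A)) and forcing is persistent (monotone upward), every world forces it.

Yes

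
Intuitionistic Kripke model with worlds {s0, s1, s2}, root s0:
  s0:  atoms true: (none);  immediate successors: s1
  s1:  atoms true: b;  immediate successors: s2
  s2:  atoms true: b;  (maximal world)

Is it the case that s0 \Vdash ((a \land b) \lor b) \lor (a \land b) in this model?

s0 \nVdash ((a \land b) \lor b) \lor (a \land b): neither disjunct is forced at s0.
s0 \nVdash (a \land b) \lor b: neither disjunct is forced at s0.
s0 \nVdash a \land b since s0 fails a.

No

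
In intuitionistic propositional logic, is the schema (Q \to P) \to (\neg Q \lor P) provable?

This is the material-implication-as-disjunction principle, which is not intuitionistically valid.
A Kripke countermodel: worlds a, b; order generated by a \le b; atoms true at each world — a:{}; b:{P,Q}.
a \nVdash (Q \to P) \to (\neg Q \lor P): already at a itself, a \Vdash Q \to P but a \nVdash \neg Q \lor P.
a \nVdash \neg Q \lor P: neither disjunct is forced at a.
a \nVdash \neg Q since b is accessible from a and b \Vdash Q.
So the root a does not force the formula.

No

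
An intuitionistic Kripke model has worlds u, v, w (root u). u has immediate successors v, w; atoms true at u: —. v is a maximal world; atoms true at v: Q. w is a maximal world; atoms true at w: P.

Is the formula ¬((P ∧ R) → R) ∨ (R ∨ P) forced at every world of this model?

Not every world: u ⊮ ¬((P ∧ R) → R) ∨ (R ∨ P).
u ⊮ ¬((P ∧ R) → R) ∨ (R ∨ P): neither disjunct is forced at u.
u ⊮ ¬((P ∧ R) → R) since u is accessible from u and u ⊩ (P ∧ R) → R.

No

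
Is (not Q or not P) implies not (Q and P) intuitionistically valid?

This is a constructively valid De Morgan direction (disjunction of negations to negated conjunction), which is intuitionistically derivable.
If not Q holds at a world then no accessible world forces Q, hence none forces Q and P; likewise for not P.

Yes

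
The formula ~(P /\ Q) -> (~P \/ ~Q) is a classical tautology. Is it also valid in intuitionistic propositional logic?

No

This is the constructively invalid direction of De Morgan's law for conjunction, which is not intuitionistically valid.
A Kripke countermodel: worlds 0, 1, 2; order generated by 0 <= 1, 0 <= 2; atoms true at each world — 0:{}; 1:{P}; 2:{Q}.
0 ||-/- ~(P /\ Q) -> (~P \/ ~Q): already at 0 itself, 0 ||- ~(P /\ Q) but 0 ||-/- ~P \/ ~Q.
0 ||-/- ~P \/ ~Q: neither disjunct is forced at 0.
0 ||-/- ~P since 1 is accessible from 0 and 1 ||- P.
So the root 0 does not force the formula.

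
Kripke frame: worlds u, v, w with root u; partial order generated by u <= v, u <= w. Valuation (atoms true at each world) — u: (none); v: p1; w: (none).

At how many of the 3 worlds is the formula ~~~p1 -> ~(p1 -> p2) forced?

u: does not force it — u ||-/- ~~~p1 -> ~(p1 -> p2): at the accessible world w, w ||- ~~~p1 but w ||-/- ~(p1 -> p2).
v: forces it.
w: does not force it — w ||-/- ~~~p1 -> ~(p1 -> p2): already at w itself, w ||- ~~~p1 but w ||-/- ~(p1 -> p2).
Worlds forcing the formula: {v}.

1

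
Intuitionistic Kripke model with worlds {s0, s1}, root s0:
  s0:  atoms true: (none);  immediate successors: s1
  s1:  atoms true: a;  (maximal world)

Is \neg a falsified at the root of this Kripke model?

Yes

s0 \nVdash \neg a since s1 is accessible from s0 and s1 \Vdash a.
So the root s0 does not force \neg a; the model is a countermodel.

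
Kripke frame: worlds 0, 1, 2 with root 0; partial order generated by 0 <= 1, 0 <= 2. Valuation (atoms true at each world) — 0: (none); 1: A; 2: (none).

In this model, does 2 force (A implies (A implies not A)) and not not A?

No

2 does not force (A implies (A implies not A)) and not not A since 2 fails not not A.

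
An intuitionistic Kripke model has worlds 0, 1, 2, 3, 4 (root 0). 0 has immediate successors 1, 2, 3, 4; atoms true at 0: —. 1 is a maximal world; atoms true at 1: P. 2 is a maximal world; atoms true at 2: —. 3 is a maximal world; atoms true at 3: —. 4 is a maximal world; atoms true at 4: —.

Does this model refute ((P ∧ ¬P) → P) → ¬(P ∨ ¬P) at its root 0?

0 ⊮ ((P ∧ ¬P) → P) → ¬(P ∨ ¬P): already at 0 itself, 0 ⊩ (P ∧ ¬P) → P but 0 ⊮ ¬(P ∨ ¬P).
0 ⊮ ¬(P ∨ ¬P) since 1 is accessible from 0 and 1 ⊩ P ∨ ¬P.
1 ⊩ P ∨ ¬P via the disjunct P.
So the root 0 does not force ((P ∧ ¬P) → P) → ¬(P ∨ ¬P); the model is a countermodel.

Yes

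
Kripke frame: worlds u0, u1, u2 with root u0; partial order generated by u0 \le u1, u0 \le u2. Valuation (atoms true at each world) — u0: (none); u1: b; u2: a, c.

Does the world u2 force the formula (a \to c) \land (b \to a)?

u2 \Vdash (a \to c) \land (b \to a) since u2 forces both conjuncts.

Yes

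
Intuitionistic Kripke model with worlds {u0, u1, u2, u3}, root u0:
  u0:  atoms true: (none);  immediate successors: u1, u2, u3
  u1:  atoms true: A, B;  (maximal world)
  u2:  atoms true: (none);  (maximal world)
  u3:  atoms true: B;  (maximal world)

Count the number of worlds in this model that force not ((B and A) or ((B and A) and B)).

2

u0: does not force it — u0 does not force not ((B and A) or ((B and A) and B)) since u1 is accessible from u0 and u1 forces (B and A) or ((B and A) and B).
u1: does not force it — u1 does not force not ((B and A) or ((B and A) and B)) since u1 is accessible from u1 and u1 forces (B and A) or ((B and A) and B).
u2: forces it.
u3: forces it.
Worlds forcing the formula: {u2, u3}.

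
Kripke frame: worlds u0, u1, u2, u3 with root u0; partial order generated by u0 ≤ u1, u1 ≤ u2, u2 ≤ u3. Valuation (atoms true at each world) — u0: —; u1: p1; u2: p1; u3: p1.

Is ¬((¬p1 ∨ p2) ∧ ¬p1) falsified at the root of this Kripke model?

u0 ⊩ ¬((¬p1 ∨ p2) ∧ ¬p1): no world accessible from u0 forces (¬p1 ∨ p2) ∧ ¬p1.
So the root u0 forces ¬((¬p1 ∨ p2) ∧ ¬p1); the model is not a countermodel.

No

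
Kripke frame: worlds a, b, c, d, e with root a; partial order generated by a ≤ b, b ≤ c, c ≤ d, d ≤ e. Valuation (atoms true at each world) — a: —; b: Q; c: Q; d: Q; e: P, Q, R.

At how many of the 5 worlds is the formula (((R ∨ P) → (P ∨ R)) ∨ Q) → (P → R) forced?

a: forces it.
b: forces it.
c: forces it.
d: forces it.
e: forces it.
Worlds forcing the formula: {a, b, c, d, e}.

5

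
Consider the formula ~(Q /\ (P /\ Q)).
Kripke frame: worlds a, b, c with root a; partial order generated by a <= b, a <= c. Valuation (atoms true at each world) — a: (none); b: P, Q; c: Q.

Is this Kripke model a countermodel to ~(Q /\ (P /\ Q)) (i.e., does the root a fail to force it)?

Yes

a ||-/- ~(Q /\ (P /\ Q)) since b is accessible from a and b ||- Q /\ (P /\ Q).
b ||- Q /\ (P /\ Q) since b forces both conjuncts.
So the root a does not force ~(Q /\ (P /\ Q)); the model is a countermodel.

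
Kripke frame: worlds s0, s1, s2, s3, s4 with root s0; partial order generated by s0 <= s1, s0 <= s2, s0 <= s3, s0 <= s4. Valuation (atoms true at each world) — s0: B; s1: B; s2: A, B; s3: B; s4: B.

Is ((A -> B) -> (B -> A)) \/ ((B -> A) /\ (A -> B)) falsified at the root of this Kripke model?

Yes

s0 ||-/- ((A -> B) -> (B -> A)) \/ ((B -> A) /\ (A -> B)): neither disjunct is forced at s0.
s0 ||-/- (A -> B) -> (B -> A): already at s0 itself, s0 ||- A -> B but s0 ||-/- B -> A.
s0 ||-/- B -> A: already at s0 itself, s0 ||- B but s0 ||-/- A.
s0 lacks atom A, so s0 ||-/- A.
So the root s0 does not force ((A -> B) -> (B -> A)) \/ ((B -> A) /\ (A -> B)); the model is a countermodel.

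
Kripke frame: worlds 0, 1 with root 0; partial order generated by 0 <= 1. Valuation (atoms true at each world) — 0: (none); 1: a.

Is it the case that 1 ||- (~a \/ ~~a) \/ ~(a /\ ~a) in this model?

1 ||- (~a \/ ~~a) \/ ~(a /\ ~a) via the disjunct ~a \/ ~~a.

Yes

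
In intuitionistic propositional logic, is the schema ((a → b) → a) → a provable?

This is Peirce's law, which is not intuitionistically valid.
A Kripke countermodel: worlds u, v; order generated by u ≤ v; atoms true at each world — u:{}; v:{a}.
u ⊮ ((a → b) → a) → a: already at u itself, u ⊩ (a → b) → a but u ⊮ a.
u lacks atom a, so u ⊮ a.
So the root u does not force the formula.

No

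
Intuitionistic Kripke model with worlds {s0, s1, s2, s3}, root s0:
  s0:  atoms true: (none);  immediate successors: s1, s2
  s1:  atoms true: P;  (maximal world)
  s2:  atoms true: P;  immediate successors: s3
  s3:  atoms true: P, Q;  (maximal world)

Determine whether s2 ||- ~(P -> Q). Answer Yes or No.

s2 ||-/- ~(P -> Q) since s3 is accessible from s2 and s3 ||- P -> Q.
s3 ||- P -> Q: every world accessible from s3 that forces P (namely s3) also forces Q.

No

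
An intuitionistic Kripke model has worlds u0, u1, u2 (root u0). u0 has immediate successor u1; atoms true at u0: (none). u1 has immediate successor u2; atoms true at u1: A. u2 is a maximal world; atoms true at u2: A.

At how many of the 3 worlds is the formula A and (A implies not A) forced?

0

u0: does not force it — u0 does not force A and (A implies not A) since u0 fails A.
u1: does not force it.
u2: does not force it.
Worlds forcing the formula: { }.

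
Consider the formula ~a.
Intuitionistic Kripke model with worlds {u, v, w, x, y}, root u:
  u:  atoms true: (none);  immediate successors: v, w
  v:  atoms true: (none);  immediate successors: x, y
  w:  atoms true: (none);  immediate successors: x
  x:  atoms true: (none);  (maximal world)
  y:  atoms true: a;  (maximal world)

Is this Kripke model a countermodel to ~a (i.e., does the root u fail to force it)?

u ||-/- ~a since y is accessible from u and y ||- a.
So the root u does not force ~a; the model is a countermodel.

Yes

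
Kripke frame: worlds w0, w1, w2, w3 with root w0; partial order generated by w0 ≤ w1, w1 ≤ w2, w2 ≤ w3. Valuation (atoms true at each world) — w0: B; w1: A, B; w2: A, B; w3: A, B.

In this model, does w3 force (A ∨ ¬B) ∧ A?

Yes

w3 ⊩ (A ∨ ¬B) ∧ A since w3 forces both conjuncts.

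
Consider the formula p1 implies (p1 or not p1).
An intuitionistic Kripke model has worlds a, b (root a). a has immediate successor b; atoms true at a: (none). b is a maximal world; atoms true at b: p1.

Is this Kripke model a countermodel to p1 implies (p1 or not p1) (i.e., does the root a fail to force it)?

a forces p1 implies (p1 or not p1): every world accessible from a that forces p1 (namely b) also forces p1 or not p1.
So the root a forces p1 implies (p1 or not p1); the model is not a countermodel.

No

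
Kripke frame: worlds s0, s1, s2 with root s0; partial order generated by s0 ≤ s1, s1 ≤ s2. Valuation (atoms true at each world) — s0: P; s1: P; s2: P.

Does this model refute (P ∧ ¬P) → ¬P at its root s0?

s0 ⊩ (P ∧ ¬P) → ¬P vacuously: no world accessible from s0 forces the antecedent P ∧ ¬P.
So the root s0 forces (P ∧ ¬P) → ¬P; the model is not a countermodel.

No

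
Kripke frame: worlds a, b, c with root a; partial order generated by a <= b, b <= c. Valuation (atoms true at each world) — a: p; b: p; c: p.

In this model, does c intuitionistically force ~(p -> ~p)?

Yes

c ||- ~(p -> ~p): no world accessible from c forces p -> ~p.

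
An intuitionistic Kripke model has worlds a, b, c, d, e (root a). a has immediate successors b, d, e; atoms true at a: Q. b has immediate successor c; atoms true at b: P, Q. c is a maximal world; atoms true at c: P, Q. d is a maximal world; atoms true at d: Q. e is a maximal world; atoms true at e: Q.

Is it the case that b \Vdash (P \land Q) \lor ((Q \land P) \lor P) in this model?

Yes

b \Vdash (P \land Q) \lor ((Q \land P) \lor P) via the disjunct P \land Q.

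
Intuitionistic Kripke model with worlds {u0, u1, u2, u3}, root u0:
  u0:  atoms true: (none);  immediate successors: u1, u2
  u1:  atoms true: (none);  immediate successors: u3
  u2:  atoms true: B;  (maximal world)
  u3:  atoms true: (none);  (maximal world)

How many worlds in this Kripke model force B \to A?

2

u0: does not force it — u0 \nVdash B \to A: at the accessible world u2, u2 \Vdash B but u2 \nVdash A.
u1: forces it.
u2: does not force it — u2 \nVdash B \to A: already at u2 itself, u2 \Vdash B but u2 \nVdash A.
u3: forces it.
Worlds forcing the formula: {u1, u3}.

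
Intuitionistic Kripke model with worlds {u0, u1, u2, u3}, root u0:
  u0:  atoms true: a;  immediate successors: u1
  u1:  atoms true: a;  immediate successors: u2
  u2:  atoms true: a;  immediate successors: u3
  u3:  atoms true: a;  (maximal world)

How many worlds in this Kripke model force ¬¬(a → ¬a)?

u0: does not force it — u0 ⊮ ¬¬(a → ¬a) since u0 is accessible from u0 and u0 ⊩ ¬(a → ¬a).
u1: does not force it — u1 ⊮ ¬¬(a → ¬a) since u1 is accessible from u1 and u1 ⊩ ¬(a → ¬a).
u2: does not force it.
u3: does not force it.
Worlds forcing the formula: { }.

0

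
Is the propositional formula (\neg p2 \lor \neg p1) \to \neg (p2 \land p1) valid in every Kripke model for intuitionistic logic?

Yes

This is a constructively valid De Morgan direction (disjunction of negations to negated conjunction), which is intuitionistically derivable.
If \neg p2 holds at a world then no accessible world forces p2, hence none forces p2 \land p1; likewise for \neg p1.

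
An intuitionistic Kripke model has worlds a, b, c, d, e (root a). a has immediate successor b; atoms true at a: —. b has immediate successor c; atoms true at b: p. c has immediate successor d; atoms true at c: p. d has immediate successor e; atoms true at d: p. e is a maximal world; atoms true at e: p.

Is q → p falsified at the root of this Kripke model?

No

a ⊩ q → p vacuously: no world accessible from a forces the antecedent q.
So the root a forces q → p; the model is not a countermodel.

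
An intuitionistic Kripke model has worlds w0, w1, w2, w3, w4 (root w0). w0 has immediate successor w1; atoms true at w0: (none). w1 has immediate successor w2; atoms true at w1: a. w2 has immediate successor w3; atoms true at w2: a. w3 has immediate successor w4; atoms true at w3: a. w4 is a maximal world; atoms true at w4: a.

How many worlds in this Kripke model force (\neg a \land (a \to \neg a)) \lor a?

w0: does not force it — w0 \nVdash (\neg a \land (a \to \neg a)) \lor a: neither disjunct is forced at w0.
w1: forces it.
w2: forces it.
w3: forces it.
w4: forces it.
Worlds forcing the formula: {w1, w2, w3, w4}.

4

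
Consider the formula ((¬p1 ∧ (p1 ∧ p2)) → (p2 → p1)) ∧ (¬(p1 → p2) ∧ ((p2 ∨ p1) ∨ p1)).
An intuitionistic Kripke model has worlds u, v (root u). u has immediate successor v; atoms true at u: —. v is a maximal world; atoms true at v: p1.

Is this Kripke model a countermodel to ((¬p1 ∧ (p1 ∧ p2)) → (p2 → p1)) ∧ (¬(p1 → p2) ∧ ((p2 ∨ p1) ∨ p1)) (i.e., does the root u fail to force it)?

Yes

u ⊮ ((¬p1 ∧ (p1 ∧ p2)) → (p2 → p1)) ∧ (¬(p1 → p2) ∧ ((p2 ∨ p1) ∨ p1)) since u fails ¬(p1 → p2) ∧ ((p2 ∨ p1) ∨ p1).
So the root u does not force ((¬p1 ∧ (p1 ∧ p2)) → (p2 → p1)) ∧ (¬(p1 → p2) ∧ ((p2 ∨ p1) ∨ p1)); the model is a countermodel.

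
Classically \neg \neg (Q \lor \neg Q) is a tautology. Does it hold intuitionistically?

Yes

This is the double negation of excluded middle, which is intuitionistically derivable.
Assuming \neg (Q \lor \neg Q): from Q we'd get Q \lor \neg Q, so \neg Q; but then Q \lor \neg Q again — contradiction. Hence \neg \neg (Q \lor \neg Q).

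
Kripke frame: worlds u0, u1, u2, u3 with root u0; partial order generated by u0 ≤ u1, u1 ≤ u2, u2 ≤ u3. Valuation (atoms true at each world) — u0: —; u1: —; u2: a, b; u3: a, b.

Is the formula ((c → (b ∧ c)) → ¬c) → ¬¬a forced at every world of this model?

u0 ⊩ ((c → (b ∧ c)) → ¬c) → ¬¬a: every world accessible from u0 that forces (c → (b ∧ c)) → ¬c (namely u0, u1, u2, u3) also forces ¬¬a.
Since the root u0 forces ((c → (b ∧ c)) → ¬c) → ¬¬a and forcing is persistent (monotone upward), every world forces it.

Yes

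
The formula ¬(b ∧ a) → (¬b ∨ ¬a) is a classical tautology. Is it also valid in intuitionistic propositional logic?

No

This is the constructively invalid direction of De Morgan's law for conjunction, which is not intuitionistically valid.
A Kripke countermodel: worlds w0, w1, w2; order generated by w0 ≤ w1, w0 ≤ w2; atoms true at each world — w0:{}; w1:{b}; w2:{a}.
w0 ⊮ ¬(b ∧ a) → (¬b ∨ ¬a): already at w0 itself, w0 ⊩ ¬(b ∧ a) but w0 ⊮ ¬b ∨ ¬a.
w0 ⊮ ¬b ∨ ¬a: neither disjunct is forced at w0.
w0 ⊮ ¬b since w1 is accessible from w0 and w1 ⊩ b.
So the root w0 does not force the formula.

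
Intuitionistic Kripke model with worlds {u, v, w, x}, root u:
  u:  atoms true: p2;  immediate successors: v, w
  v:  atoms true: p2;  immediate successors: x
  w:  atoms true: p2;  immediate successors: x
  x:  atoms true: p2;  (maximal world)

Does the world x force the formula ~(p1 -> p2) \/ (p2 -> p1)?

x ||-/- ~(p1 -> p2) \/ (p2 -> p1): neither disjunct is forced at x.
x ||-/- ~(p1 -> p2) since x is accessible from x and x ||- p1 -> p2.
x ||- p1 -> p2 vacuously: no world accessible from x forces the antecedent p1.

No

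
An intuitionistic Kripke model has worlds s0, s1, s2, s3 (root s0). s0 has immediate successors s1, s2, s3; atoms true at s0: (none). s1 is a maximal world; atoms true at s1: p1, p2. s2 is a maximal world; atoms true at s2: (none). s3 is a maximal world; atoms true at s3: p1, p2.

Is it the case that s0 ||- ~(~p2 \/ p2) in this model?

No

s0 ||-/- ~(~p2 \/ p2) since s1 is accessible from s0 and s1 ||- ~p2 \/ p2.
s1 ||- ~p2 \/ p2 via the disjunct p2.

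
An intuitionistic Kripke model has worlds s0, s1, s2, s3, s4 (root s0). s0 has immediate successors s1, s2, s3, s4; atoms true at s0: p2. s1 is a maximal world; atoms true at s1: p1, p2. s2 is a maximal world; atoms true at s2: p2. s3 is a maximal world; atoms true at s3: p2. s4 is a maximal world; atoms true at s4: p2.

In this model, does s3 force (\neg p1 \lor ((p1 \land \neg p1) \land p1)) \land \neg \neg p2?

s3 \Vdash (\neg p1 \lor ((p1 \land \neg p1) \land p1)) \land \neg \neg p2 since s3 forces both conjuncts.

Yes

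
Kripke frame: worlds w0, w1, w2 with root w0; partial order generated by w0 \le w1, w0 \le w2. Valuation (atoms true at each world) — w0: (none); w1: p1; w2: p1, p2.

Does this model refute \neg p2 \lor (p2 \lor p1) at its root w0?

w0 \nVdash \neg p2 \lor (p2 \lor p1): neither disjunct is forced at w0.
w0 \nVdash \neg p2 since w2 is accessible from w0 and w2 \Vdash p2.
So the root w0 does not force \neg p2 \lor (p2 \lor p1); the model is a countermodel.

Yes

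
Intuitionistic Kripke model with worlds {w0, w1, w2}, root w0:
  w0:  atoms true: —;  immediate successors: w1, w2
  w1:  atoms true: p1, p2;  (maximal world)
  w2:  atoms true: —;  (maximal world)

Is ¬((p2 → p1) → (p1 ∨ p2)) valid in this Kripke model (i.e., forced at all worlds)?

Not every world: w0 ⊮ ¬((p2 → p1) → (p1 ∨ p2)).
w0 ⊮ ¬((p2 → p1) → (p1 ∨ p2)) since w1 is accessible from w0 and w1 ⊩ (p2 → p1) → (p1 ∨ p2).
w1 ⊩ (p2 → p1) → (p1 ∨ p2): every world accessible from w1 that forces p2 → p1 (namely w1) also forces p1 ∨ p2.

No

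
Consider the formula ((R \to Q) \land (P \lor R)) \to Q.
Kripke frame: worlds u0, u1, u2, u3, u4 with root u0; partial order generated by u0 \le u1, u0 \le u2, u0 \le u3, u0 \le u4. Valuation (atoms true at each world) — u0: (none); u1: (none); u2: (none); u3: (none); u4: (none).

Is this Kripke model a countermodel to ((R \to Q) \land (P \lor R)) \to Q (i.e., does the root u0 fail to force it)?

No

u0 \Vdash ((R \to Q) \land (P \lor R)) \to Q vacuously: no world accessible from u0 forces the antecedent (R \to Q) \land (P \lor R).
So the root u0 forces ((R \to Q) \land (P \lor R)) \to Q; the model is not a countermodel.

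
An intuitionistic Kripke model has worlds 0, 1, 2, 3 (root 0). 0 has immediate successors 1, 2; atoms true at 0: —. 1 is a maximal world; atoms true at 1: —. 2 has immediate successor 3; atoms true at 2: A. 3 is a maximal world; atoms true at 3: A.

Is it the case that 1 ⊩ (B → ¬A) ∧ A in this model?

No

1 ⊮ (B → ¬A) ∧ A since 1 fails A.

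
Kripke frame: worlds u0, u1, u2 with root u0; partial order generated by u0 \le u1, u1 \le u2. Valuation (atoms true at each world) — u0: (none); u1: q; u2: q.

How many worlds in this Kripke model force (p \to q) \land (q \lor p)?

2

u0: does not force it — u0 \nVdash (p \to q) \land (q \lor p) since u0 fails q \lor p.
u1: forces it.
u2: forces it.
Worlds forcing the formula: {u1, u2}.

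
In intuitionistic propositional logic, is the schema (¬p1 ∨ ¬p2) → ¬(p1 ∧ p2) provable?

Yes

This is a constructively valid De Morgan direction (disjunction of negations to negated conjunction), which is intuitionistically derivable.
If ¬p1 holds at a world then no accessible world forces p1, hence none forces p1 ∧ p2; likewise for ¬p2.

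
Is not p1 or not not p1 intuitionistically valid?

This is the weak law of excluded middle, which is not intuitionistically valid.
A Kripke countermodel: worlds s0, s1, s2; order generated by s0 <= s1, s0 <= s2; atoms true at each world — s0:{}; s1:{p1}; s2:{}.
s0 does not force not p1 or not not p1: neither disjunct is forced at s0.
s0 does not force not p1 since s1 is accessible from s0 and s1 forces p1.
So the root s0 does not force the formula.

No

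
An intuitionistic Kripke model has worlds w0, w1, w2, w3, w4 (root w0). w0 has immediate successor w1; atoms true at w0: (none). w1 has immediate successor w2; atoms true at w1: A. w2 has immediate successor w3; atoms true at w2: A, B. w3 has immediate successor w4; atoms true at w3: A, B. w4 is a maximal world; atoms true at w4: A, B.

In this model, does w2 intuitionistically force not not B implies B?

Yes

w2 forces not not B implies B: every world accessible from w2 that forces not not B (namely w2, w3, w4) also forces B.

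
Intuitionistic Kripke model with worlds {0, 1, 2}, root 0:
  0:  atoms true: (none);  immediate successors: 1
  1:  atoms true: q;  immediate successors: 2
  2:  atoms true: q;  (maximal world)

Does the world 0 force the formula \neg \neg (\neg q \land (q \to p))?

0 \nVdash \neg \neg (\neg q \land (q \to p)) since 0 is accessible from 0 and 0 \Vdash \neg (\neg q \land (q \to p)).
0 \Vdash \neg (\neg q \land (q \to p)): no world accessible from 0 forces \neg q \land (q \to p).

No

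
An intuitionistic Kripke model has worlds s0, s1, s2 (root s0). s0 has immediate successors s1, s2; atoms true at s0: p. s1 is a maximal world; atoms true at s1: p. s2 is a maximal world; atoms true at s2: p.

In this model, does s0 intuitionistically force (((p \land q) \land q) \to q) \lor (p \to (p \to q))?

Yes

s0 \Vdash (((p \land q) \land q) \to q) \lor (p \to (p \to q)) via the disjunct ((p \land q) \land q) \to q.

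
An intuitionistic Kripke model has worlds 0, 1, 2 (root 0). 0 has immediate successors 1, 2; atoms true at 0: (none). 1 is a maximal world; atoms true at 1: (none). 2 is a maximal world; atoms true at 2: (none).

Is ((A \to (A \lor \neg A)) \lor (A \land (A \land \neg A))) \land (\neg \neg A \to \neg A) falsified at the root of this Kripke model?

No

0 \Vdash ((A \to (A \lor \neg A)) \lor (A \land (A \land \neg A))) \land (\neg \neg A \to \neg A) since 0 forces both conjuncts.
So the root 0 forces ((A \to (A \lor \neg A)) \lor (A \land (A \land \neg A))) \land (\neg \neg A \to \neg A); the model is not a countermodel.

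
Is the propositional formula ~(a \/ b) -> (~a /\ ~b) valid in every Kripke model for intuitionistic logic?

Yes

This is a constructively valid De Morgan direction (negated disjunction to conjunction of negations), which is intuitionistically derivable.
From ~(a \/ b): if a held then a \/ b would, contradiction — so ~a; similarly ~b.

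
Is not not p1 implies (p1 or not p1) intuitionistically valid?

No

This is a variant of double-negation elimination (deriving excluded middle from double negation), which is not intuitionistically valid.
A Kripke countermodel: worlds u, v; order generated by u <= v; atoms true at each world — u:{}; v:{p1}.
u does not force not not p1 implies (p1 or not p1): already at u itself, u forces not not p1 but u does not force p1 or not p1.
u does not force p1 or not p1: neither disjunct is forced at u.
u lacks atom p1, so u does not force p1.
So the root u does not force the formula.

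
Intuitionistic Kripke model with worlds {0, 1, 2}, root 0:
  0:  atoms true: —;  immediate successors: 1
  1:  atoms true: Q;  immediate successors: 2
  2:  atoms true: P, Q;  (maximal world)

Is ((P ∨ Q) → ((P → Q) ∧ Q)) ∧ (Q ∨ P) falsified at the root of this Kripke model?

0 ⊮ ((P ∨ Q) → ((P → Q) ∧ Q)) ∧ (Q ∨ P) since 0 fails Q ∨ P.
So the root 0 does not force ((P ∨ Q) → ((P → Q) ∧ Q)) ∧ (Q ∨ P); the model is a countermodel.

Yes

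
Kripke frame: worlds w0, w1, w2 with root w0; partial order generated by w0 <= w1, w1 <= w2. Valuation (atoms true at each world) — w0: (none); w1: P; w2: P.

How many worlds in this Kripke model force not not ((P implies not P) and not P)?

0

w0: does not force it — w0 does not force not not ((P implies not P) and not P) since w0 is accessible from w0 and w0 forces not ((P implies not P) and not P).
w1: does not force it — w1 does not force not not ((P implies not P) and not P) since w1 is accessible from w1 and w1 forces not ((P implies not P) and not P).
w2: does not force it.
Worlds forcing the formula: { }.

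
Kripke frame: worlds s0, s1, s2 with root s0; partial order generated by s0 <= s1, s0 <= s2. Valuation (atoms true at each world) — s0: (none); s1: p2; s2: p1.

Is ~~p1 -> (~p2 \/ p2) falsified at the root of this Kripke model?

No

s0 ||- ~~p1 -> (~p2 \/ p2): every world accessible from s0 that forces ~~p1 (namely s2) also forces ~p2 \/ p2.
So the root s0 forces ~~p1 -> (~p2 \/ p2); the model is not a countermodel.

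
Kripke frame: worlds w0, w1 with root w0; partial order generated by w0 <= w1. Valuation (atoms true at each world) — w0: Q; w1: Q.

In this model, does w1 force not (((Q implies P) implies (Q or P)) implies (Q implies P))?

w1 forces not (((Q implies P) implies (Q or P)) implies (Q implies P)): no world accessible from w1 forces ((Q implies P) implies (Q or P)) implies (Q implies P).

Yes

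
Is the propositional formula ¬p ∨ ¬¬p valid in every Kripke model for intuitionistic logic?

This is the weak law of excluded middle, which is not intuitionistically valid.
A Kripke countermodel: worlds u0, u1, u2; order generated by u0 ≤ u1, u0 ≤ u2; atoms true at each world — u0:{}; u1:{p}; u2:{}.
u0 ⊮ ¬p ∨ ¬¬p: neither disjunct is forced at u0.
u0 ⊮ ¬p since u1 is accessible from u0 and u1 ⊩ p.
So the root u0 does not force the formula.

No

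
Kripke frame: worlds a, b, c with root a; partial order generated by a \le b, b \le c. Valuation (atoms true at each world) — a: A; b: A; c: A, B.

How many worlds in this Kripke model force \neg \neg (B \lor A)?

a: forces it.
b: forces it.
c: forces it.
Worlds forcing the formula: {a, b, c}.

3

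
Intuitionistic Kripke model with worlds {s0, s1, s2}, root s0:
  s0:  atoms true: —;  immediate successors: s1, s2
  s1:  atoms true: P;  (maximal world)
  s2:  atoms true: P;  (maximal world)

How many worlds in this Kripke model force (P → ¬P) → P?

s0: forces it.
s1: forces it.
s2: forces it.
Worlds forcing the formula: {s0, s1, s2}.

3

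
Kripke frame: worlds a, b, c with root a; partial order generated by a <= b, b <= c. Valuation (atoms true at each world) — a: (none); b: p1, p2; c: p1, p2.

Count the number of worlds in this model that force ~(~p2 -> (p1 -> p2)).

a: does not force it — a ||-/- ~(~p2 -> (p1 -> p2)) since a is accessible from a and a ||- ~p2 -> (p1 -> p2).
b: does not force it — b ||-/- ~(~p2 -> (p1 -> p2)) since b is accessible from b and b ||- ~p2 -> (p1 -> p2).
c: does not force it — c ||-/- ~(~p2 -> (p1 -> p2)) since c is accessible from c and c ||- ~p2 -> (p1 -> p2).
Worlds forcing the formula: { }.

0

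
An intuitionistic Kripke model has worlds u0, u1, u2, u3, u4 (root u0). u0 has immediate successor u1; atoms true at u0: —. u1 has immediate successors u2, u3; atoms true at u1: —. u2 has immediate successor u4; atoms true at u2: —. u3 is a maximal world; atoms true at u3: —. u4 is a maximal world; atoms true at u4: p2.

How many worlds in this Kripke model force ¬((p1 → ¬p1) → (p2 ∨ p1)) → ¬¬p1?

2

u0: does not force it — u0 ⊮ ¬((p1 → ¬p1) → (p2 ∨ p1)) → ¬¬p1: at the accessible world u3, u3 ⊩ ¬((p1 → ¬p1) → (p2 ∨ p1)) but u3 ⊮ ¬¬p1.
u1: does not force it.
u2: forces it.
u3: does not force it.
u4: forces it.
Worlds forcing the formula: {u2, u4}.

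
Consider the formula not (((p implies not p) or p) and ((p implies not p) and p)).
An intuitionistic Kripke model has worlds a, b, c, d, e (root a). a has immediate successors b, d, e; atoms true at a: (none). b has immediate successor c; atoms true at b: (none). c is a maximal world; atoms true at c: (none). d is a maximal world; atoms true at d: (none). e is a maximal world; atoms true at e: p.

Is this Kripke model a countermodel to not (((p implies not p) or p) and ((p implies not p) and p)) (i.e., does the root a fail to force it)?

No

a forces not (((p implies not p) or p) and ((p implies not p) and p)): no world accessible from a forces ((p implies not p) or p) and ((p implies not p) and p).
So the root a forces not (((p implies not p) or p) and ((p implies not p) and p)); the model is not a countermodel.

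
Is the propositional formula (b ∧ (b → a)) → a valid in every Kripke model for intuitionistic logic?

This is modus ponens in implicational form, which is intuitionistically derivable.
If a world forces b and b → a, then applying the implication at that world (which is accessible from itself) gives a.

Yes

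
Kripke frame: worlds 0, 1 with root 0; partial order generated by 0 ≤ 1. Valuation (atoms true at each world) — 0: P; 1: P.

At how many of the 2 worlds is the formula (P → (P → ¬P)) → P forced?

0: forces it.
1: forces it.
Worlds forcing the formula: {0, 1}.

2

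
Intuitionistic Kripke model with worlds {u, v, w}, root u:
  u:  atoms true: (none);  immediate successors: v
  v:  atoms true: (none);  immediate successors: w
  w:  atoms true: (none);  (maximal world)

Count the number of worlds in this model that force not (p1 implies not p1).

0

u: does not force it — u does not force not (p1 implies not p1) since u is accessible from u and u forces p1 implies not p1.
v: does not force it — v does not force not (p1 implies not p1) since v is accessible from v and v forces p1 implies not p1.
w: does not force it — w does not force not (p1 implies not p1) since w is accessible from w and w forces p1 implies not p1.
Worlds forcing the formula: { }.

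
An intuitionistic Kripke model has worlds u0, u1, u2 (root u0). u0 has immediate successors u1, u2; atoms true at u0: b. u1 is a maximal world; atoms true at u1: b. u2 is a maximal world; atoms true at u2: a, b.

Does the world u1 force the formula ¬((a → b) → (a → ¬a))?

u1 ⊮ ¬((a → b) → (a → ¬a)) since u1 is accessible from u1 and u1 ⊩ (a → b) → (a → ¬a).
u1 ⊩ (a → b) → (a → ¬a): every world accessible from u1 that forces a → b (namely u1) also forces a → ¬a.

No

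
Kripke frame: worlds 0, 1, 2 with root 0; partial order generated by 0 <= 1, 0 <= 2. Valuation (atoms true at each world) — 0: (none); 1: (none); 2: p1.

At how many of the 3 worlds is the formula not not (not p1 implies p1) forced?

1

0: does not force it — 0 does not force not not (not p1 implies p1) since 1 is accessible from 0 and 1 forces not (not p1 implies p1).
1: does not force it.
2: forces it.
Worlds forcing the formula: {2}.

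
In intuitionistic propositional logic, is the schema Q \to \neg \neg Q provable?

This is double-negation introduction, which is intuitionistically derivable.
If a world forces Q then every accessible world forces Q (persistence), so none forces \neg Q; hence \neg \neg Q.

Yes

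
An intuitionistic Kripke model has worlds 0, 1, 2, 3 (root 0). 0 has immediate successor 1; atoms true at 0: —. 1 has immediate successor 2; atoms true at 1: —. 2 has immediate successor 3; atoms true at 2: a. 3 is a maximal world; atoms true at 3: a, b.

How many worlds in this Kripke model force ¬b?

0

0: does not force it — 0 ⊮ ¬b since 3 is accessible from 0 and 3 ⊩ b.
1: does not force it — 1 ⊮ ¬b since 3 is accessible from 1 and 3 ⊩ b.
2: does not force it — 2 ⊮ ¬b since 3 is accessible from 2 and 3 ⊩ b.
3: does not force it.
Worlds forcing the formula: { }.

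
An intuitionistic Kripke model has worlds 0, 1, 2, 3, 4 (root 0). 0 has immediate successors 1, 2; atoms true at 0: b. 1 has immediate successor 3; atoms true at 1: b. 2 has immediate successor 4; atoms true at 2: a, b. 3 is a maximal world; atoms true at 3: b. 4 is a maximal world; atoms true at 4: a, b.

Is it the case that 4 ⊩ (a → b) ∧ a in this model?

Yes

4 ⊩ (a → b) ∧ a since 4 forces both conjuncts.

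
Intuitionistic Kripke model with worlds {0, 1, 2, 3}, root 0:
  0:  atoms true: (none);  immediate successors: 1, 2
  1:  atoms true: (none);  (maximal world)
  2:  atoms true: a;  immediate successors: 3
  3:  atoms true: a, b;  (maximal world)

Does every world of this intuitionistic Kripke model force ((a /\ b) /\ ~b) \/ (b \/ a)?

No

Not every world: 0 ||-/- ((a /\ b) /\ ~b) \/ (b \/ a).
0 ||-/- ((a /\ b) /\ ~b) \/ (b \/ a): neither disjunct is forced at 0.
0 ||-/- (a /\ b) /\ ~b since 0 fails a /\ b.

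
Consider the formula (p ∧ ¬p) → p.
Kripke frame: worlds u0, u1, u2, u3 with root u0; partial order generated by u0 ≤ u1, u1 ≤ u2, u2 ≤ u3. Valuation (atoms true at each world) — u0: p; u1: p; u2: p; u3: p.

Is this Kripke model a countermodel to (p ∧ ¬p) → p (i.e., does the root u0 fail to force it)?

u0 ⊩ (p ∧ ¬p) → p vacuously: no world accessible from u0 forces the antecedent p ∧ ¬p.
So the root u0 forces (p ∧ ¬p) → p; the model is not a countermodel.

No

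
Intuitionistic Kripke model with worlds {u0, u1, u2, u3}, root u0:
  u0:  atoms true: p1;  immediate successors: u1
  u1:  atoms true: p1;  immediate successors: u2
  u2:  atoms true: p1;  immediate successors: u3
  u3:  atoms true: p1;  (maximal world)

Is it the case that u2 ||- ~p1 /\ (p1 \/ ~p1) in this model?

u2 ||-/- ~p1 /\ (p1 \/ ~p1) since u2 fails ~p1.

No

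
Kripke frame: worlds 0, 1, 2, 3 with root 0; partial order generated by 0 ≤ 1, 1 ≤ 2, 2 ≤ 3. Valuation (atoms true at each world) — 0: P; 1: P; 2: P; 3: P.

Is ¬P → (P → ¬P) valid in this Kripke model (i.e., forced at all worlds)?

0 ⊩ ¬P → (P → ¬P) vacuously: no world accessible from 0 forces the antecedent ¬P.
Since the root 0 forces ¬P → (P → ¬P) and forcing is persistent (monotone upward), every world forces it.

Yes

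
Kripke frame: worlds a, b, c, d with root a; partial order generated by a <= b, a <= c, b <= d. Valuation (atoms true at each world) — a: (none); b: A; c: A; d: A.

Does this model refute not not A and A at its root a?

a does not force not not A and A since a fails A.
So the root a does not force not not A and A; the model is a countermodel.

Yes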